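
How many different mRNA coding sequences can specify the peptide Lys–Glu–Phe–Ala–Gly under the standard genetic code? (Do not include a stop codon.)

Lys: 2 codons.
Glu: 2 codons.
Phe: 2 codons.
Ala: 4 codons.
Gly: 4 codons.
2 × 2 × 2 × 4 × 4 = 128.

128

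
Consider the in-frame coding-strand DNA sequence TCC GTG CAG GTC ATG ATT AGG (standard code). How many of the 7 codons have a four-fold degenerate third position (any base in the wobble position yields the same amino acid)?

Codon 1 TCC (Ser): third position 4-fold.
Codon 2 GTG (Val): third position 4-fold.
Codon 3 CAG (Gln): third position 2-fold.
Codon 4 GTC (Val): third position 4-fold.
Codon 5 ATG (Met): third position 1-fold.
Codon 6 ATT (Ile): third position 3-fold.
Codon 7 AGG (Arg): third position 2-fold.
Four-fold degenerate third positions: 3.

3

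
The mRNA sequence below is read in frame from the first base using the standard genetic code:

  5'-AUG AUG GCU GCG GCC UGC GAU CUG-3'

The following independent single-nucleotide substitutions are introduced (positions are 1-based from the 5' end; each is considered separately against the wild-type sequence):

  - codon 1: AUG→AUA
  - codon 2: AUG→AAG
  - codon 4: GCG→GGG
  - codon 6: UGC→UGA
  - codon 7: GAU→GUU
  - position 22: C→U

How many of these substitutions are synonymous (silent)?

Codon 1: AUG (Met) → AUA (Ile) — missense.
Codon 2: AUG (Met) → AAG (Lys) — missense.
Codon 4: GCG (Ala) → GGG (Gly) — missense.
Codon 6: UGC (Cys) → UGA (Stop) — nonsense.
Codon 7: GAU (Asp) → GUU (Val) — missense.
Codon 8: CUG (Leu) → UUG (Leu) — synonymous.
Synonymous: 1 of 6.

1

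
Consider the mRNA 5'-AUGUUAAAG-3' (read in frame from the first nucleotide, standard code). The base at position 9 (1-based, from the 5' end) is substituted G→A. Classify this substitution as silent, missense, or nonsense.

Position 9 falls in codon 3: AAG → Lys.
After the substitution the codon is AAA → Lys.
Both encode Lys, so the change is synonymous.

silent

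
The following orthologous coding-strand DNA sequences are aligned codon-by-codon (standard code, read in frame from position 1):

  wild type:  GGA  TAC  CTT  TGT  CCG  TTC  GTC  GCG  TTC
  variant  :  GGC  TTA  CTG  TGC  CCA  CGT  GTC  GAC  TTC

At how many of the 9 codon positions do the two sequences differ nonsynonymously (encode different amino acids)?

Codon 1: GGA Gly / GGC Gly — synonymous.
Codon 2: TAC Tyr / TTA Leu — nonsynonymous.
Codon 3: CTT Leu / CTG Leu — synonymous.
Codon 4: TGT Cys / TGC Cys — synonymous.
Codon 5: CCG Pro / CCA Pro — synonymous.
Codon 6: TTC Phe / CGT Arg — nonsynonymous.
Codon 7: GTC Val / GTC Val — identical.
Codon 8: GCG Ala / GAC Asp — nonsynonymous.
Codon 9: TTC Phe / TTC Phe — identical.
Nonsynonymous differences: 3.

3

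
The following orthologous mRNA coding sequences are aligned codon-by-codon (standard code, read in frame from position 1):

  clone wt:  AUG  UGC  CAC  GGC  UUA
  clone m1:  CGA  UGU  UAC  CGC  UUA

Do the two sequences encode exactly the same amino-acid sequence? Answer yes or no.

Codon 1: AUG Met / CGA Arg — nonsynonymous.
Codon 2: UGC Cys / UGU Cys — synonymous.
Codon 3: CAC His / UAC Tyr — nonsynonymous.
Codon 4: GGC Gly / CGC Arg — nonsynonymous.
Codon 5: UUA Leu / UUA Leu — identical.
Nonsynonymous differences: 3 → different protein.

no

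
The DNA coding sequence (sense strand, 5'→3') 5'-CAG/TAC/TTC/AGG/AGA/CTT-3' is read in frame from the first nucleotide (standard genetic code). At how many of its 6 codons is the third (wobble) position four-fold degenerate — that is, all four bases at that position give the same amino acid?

Codon 1 CAG (Gln): third position 2-fold.
Codon 2 TAC (Tyr): third position 2-fold.
Codon 3 TTC (Phe): third position 2-fold.
Codon 4 AGG (Arg): third position 2-fold.
Codon 5 AGA (Arg): third position 2-fold.
Codon 6 CTT (Leu): third position 4-fold.
Four-fold degenerate third positions: 1.

1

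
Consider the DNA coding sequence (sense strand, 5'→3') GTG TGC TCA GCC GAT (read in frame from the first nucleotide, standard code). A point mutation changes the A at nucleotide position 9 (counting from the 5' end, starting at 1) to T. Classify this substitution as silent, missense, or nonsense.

Position 9 falls in codon 3: TCA → Ser.
After the substitution the codon is TCT → Ser.
Both encode Ser, so the change is synonymous.

silent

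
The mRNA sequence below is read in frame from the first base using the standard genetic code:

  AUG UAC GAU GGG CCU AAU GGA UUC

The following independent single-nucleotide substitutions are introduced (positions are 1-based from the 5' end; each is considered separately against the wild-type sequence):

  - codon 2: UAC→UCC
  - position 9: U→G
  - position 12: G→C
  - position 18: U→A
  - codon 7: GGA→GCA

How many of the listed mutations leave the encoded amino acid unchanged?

1

Codon 2: UAC (Tyr) → UCC (Ser) — missense.
Codon 3: GAU (Asp) → GAG (Glu) — missense.
Codon 4: GGG (Gly) → GGC (Gly) — synonymous.
Codon 6: AAU (Asn) → AAA (Lys) — missense.
Codon 7: GGA (Gly) → GCA (Ala) — missense.
Synonymous: 1 of 5.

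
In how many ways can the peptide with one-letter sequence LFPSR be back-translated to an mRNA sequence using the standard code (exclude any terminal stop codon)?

Leu: 6 codons.
Phe: 2 codons.
Pro: 4 codons.
Ser: 6 codons.
Arg: 6 codons.
6 × 2 × 4 × 6 × 6 = 1728.

1728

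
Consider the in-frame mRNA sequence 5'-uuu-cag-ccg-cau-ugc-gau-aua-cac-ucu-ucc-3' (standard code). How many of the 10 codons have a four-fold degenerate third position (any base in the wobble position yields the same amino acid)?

3

Codon 1 UUU (Phe): third position 2-fold.
Codon 2 CAG (Gln): third position 2-fold.
Codon 3 CCG (Pro): third position 4-fold.
Codon 4 CAU (His): third position 2-fold.
Codon 5 UGC (Cys): third position 2-fold.
Codon 6 GAU (Asp): third position 2-fold.
Codon 7 AUA (Ile): third position 3-fold.
Codon 8 CAC (His): third position 2-fold.
Codon 9 UCU (Ser): third position 4-fold.
Codon 10 UCC (Ser): third position 4-fold.
Four-fold degenerate third positions: 3.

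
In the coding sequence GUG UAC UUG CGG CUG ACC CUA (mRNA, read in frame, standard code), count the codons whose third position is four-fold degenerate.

Codon 1 GUG (Val): third position 4-fold.
Codon 2 UAC (Tyr): third position 2-fold.
Codon 3 UUG (Leu): third position 2-fold.
Codon 4 CGG (Arg): third position 4-fold.
Codon 5 CUG (Leu): third position 4-fold.
Codon 6 ACC (Thr): third position 4-fold.
Codon 7 CUA (Leu): third position 4-fold.
Four-fold degenerate third positions: 5.

5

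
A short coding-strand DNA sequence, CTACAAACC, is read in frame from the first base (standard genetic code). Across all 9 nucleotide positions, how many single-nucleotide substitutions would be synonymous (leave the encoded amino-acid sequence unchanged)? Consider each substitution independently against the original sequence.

Codon 1 (CTA, Leu): 4 synonymous substitutions.
Codon 2 (CAA, Gln): 1 synonymous substitution.
Codon 3 (ACC, Thr): 3 synonymous substitutions.
Total: 4 + 1 + 3 = 8.

8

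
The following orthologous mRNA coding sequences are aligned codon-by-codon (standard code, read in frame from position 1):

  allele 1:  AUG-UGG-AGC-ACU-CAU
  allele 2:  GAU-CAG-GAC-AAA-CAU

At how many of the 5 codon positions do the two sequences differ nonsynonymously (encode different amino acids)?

4

Codon 1: AUG Met / GAU Asp — nonsynonymous.
Codon 2: UGG Trp / CAG Gln — nonsynonymous.
Codon 3: AGC Ser / GAC Asp — nonsynonymous.
Codon 4: ACU Thr / AAA Lys — nonsynonymous.
Codon 5: CAU His / CAU His — identical.
Nonsynonymous differences: 4.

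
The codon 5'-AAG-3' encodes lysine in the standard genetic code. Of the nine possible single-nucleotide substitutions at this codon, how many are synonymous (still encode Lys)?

Position 1: none → 0 synonymous.
Position 2: none → 0 synonymous.
Position 3: AAA → 1 synonymous.
Total: 0 + 0 + 1 = 1.

1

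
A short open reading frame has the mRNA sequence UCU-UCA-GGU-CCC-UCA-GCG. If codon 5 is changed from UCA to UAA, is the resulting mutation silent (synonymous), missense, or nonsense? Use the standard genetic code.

Position 14 falls in codon 5: UCA → Ser.
After the substitution the codon is UAA → Stop.
The new codon is a stop codon, so this is a nonsense mutation.

nonsense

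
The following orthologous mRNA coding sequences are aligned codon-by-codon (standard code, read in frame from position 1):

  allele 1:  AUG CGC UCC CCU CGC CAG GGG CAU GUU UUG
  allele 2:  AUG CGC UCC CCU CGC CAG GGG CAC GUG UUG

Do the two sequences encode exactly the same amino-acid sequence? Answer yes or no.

Codon 1: AUG Met / AUG Met — identical.
Codon 2: CGC Arg / CGC Arg — identical.
Codon 3: UCC Ser / UCC Ser — identical.
Codon 4: CCU Pro / CCU Pro — identical.
Codon 5: CGC Arg / CGC Arg — identical.
Codon 6: CAG Gln / CAG Gln — identical.
Codon 7: GGG Gly / GGG Gly — identical.
Codon 8: CAU His / CAC His — synonymous.
Codon 9: GUU Val / GUG Val — synonymous.
Codon 10: UUG Leu / UUG Leu — identical.
Nonsynonymous differences: 0 → same protein.

yes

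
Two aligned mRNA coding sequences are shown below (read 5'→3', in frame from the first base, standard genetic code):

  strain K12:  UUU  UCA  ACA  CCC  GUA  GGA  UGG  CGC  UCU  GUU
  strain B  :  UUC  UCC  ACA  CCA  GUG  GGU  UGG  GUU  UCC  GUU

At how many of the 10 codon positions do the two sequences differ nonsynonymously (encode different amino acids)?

Codon 1: UUU Phe / UUC Phe — synonymous.
Codon 2: UCA Ser / UCC Ser — synonymous.
Codon 3: ACA Thr / ACA Thr — identical.
Codon 4: CCC Pro / CCA Pro — synonymous.
Codon 5: GUA Val / GUG Val — synonymous.
Codon 6: GGA Gly / GGU Gly — synonymous.
Codon 7: UGG Trp / UGG Trp — identical.
Codon 8: CGC Arg / GUU Val — nonsynonymous.
Codon 9: UCU Ser / UCC Ser — synonymous.
Codon 10: GUU Val / GUU Val — identical.
Nonsynonymous differences: 1.

1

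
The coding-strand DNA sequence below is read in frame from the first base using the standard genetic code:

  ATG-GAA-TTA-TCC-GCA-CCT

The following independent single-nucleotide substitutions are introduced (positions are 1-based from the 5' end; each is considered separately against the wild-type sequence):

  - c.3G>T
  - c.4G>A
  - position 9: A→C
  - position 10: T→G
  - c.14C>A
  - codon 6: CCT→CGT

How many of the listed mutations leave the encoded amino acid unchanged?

Codon 1: ATG (Met) → ATT (Ile) — missense.
Codon 2: GAA (Glu) → AAA (Lys) — missense.
Codon 3: TTA (Leu) → TTC (Phe) — missense.
Codon 4: TCC (Ser) → GCC (Ala) — missense.
Codon 5: GCA (Ala) → GAA (Glu) — missense.
Codon 6: CCT (Pro) → CGT (Arg) — missense.
Synonymous: 0 of 6.

0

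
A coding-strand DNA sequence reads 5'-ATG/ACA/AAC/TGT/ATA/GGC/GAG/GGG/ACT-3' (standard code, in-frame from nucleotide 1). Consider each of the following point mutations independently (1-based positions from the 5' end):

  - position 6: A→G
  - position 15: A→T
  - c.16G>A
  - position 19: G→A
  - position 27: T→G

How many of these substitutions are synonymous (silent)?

3

Codon 2: ACA (Thr) → ACG (Thr) — synonymous.
Codon 5: ATA (Ile) → ATT (Ile) — synonymous.
Codon 6: GGC (Gly) → AGC (Ser) — missense.
Codon 7: GAG (Glu) → AAG (Lys) — missense.
Codon 9: ACT (Thr) → ACG (Thr) — synonymous.
Synonymous: 3 of 5.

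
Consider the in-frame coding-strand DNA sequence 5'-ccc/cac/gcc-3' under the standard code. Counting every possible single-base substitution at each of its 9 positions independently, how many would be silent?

7

Codon 1 (CCC, Pro): 3 synonymous substitutions.
Codon 2 (CAC, His): 1 synonymous substitution.
Codon 3 (GCC, Ala): 3 synonymous substitutions.
Total: 3 + 1 + 3 = 7.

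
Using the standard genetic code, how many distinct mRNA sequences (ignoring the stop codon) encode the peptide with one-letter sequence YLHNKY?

192

Tyr: 2 codons.
Leu: 6 codons.
His: 2 codons.
Asn: 2 codons.
Lys: 2 codons.
Tyr: 2 codons.
2 × 6 × 2 × 2 × 2 × 2 = 192.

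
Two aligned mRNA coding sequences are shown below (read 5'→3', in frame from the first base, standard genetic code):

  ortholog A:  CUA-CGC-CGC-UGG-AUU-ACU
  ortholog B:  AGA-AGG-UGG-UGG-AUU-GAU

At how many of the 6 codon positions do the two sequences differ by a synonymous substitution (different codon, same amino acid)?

Codon 1: CUA Leu / AGA Arg — nonsynonymous.
Codon 2: CGC Arg / AGG Arg — synonymous.
Codon 3: CGC Arg / UGG Trp — nonsynonymous.
Codon 4: UGG Trp / UGG Trp — identical.
Codon 5: AUU Ile / AUU Ile — identical.
Codon 6: ACU Thr / GAU Asp — nonsynonymous.
Synonymous differences: 1.

1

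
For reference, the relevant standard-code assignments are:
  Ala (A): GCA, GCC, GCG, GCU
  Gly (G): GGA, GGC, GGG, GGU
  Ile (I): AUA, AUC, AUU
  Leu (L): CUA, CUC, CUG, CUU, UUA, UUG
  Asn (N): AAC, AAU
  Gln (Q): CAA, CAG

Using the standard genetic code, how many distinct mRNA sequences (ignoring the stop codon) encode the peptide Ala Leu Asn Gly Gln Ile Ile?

3456

Ala: 4 codons.
Leu: 6 codons.
Asn: 2 codons.
Gly: 4 codons.
Gln: 2 codons.
Ile: 3 codons.
Ile: 3 codons.
4 × 6 × 2 × 4 × 2 × 3 × 3 = 3456.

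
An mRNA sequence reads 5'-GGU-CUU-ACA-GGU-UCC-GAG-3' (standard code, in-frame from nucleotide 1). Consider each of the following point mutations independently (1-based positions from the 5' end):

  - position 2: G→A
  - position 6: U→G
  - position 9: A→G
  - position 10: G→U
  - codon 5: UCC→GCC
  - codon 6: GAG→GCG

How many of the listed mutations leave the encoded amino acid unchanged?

Codon 1: GGU (Gly) → GAU (Asp) — missense.
Codon 2: CUU (Leu) → CUG (Leu) — synonymous.
Codon 3: ACA (Thr) → ACG (Thr) — synonymous.
Codon 4: GGU (Gly) → UGU (Cys) — missense.
Codon 5: UCC (Ser) → GCC (Ala) — missense.
Codon 6: GAG (Glu) → GCG (Ala) — missense.
Synonymous: 2 of 6.

2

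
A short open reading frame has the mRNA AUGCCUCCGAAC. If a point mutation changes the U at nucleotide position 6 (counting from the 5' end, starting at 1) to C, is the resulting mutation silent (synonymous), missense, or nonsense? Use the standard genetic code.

silent

Position 6 falls in codon 2: CCU → Pro.
After the substitution the codon is CCC → Pro.
Both encode Pro, so the change is synonymous.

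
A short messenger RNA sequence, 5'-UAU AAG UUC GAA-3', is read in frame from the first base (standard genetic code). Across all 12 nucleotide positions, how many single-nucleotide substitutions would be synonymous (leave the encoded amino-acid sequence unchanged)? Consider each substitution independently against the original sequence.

Codon 1 (UAU, Tyr): 1 synonymous substitution.
Codon 2 (AAG, Lys): 1 synonymous substitution.
Codon 3 (UUC, Phe): 1 synonymous substitution.
Codon 4 (GAA, Glu): 1 synonymous substitution.
Total: 1 + 1 + 1 + 1 = 4.

4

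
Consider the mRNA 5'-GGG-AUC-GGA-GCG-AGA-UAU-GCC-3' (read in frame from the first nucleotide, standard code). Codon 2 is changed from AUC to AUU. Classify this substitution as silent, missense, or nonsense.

silent

Position 6 falls in codon 2: AUC → Ile.
After the substitution the codon is AUU → Ile.
Both encode Ile, so the change is synonymous.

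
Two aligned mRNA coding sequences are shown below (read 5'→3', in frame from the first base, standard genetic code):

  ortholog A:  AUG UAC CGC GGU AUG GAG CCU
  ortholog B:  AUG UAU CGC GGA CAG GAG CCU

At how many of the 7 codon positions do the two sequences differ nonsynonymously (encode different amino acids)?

1

Codon 1: AUG Met / AUG Met — identical.
Codon 2: UAC Tyr / UAU Tyr — synonymous.
Codon 3: CGC Arg / CGC Arg — identical.
Codon 4: GGU Gly / GGA Gly — synonymous.
Codon 5: AUG Met / CAG Gln — nonsynonymous.
Codon 6: GAG Glu / GAG Glu — identical.
Codon 7: CCU Pro / CCU Pro — identical.
Nonsynonymous differences: 1.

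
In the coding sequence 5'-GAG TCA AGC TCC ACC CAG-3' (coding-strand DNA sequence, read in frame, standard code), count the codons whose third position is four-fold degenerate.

3

Codon 1 GAG (Glu): third position 2-fold.
Codon 2 TCA (Ser): third position 4-fold.
Codon 3 AGC (Ser): third position 2-fold.
Codon 4 TCC (Ser): third position 4-fold.
Codon 5 ACC (Thr): third position 4-fold.
Codon 6 CAG (Gln): third position 2-fold.
Four-fold degenerate third positions: 3.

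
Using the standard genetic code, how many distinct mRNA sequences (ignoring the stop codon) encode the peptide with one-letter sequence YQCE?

16

Tyr: 2 codons.
Gln: 2 codons.
Cys: 2 codons.
Glu: 2 codons.
2 × 2 × 2 × 2 = 16.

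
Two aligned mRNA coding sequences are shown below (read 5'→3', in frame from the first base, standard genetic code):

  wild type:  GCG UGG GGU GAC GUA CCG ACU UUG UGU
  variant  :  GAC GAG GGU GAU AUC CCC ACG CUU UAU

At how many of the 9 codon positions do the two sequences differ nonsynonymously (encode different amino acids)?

4

Codon 1: GCG Ala / GAC Asp — nonsynonymous.
Codon 2: UGG Trp / GAG Glu — nonsynonymous.
Codon 3: GGU Gly / GGU Gly — identical.
Codon 4: GAC Asp / GAU Asp — synonymous.
Codon 5: GUA Val / AUC Ile — nonsynonymous.
Codon 6: CCG Pro / CCC Pro — synonymous.
Codon 7: ACU Thr / ACG Thr — synonymous.
Codon 8: UUG Leu / CUU Leu — synonymous.
Codon 9: UGU Cys / UAU Tyr — nonsynonymous.
Nonsynonymous differences: 4.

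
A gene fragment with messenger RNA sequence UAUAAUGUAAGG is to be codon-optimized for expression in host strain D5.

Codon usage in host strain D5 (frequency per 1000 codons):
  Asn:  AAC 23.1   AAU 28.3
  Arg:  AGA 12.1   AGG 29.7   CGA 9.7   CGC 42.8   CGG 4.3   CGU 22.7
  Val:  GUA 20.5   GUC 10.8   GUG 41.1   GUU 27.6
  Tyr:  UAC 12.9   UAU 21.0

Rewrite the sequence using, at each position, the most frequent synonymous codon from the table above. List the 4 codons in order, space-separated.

UAU AAU GUG CGC

Codon 1 (Tyr): best is UAU at 21.0.
Codon 2 (Asn): best is AAU at 28.3.
Codon 3 (Val): best is GUG at 41.1.
Codon 4 (Arg): best is CGC at 42.8.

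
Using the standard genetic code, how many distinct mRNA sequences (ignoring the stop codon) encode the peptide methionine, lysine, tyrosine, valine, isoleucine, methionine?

Met: 1 codon.
Lys: 2 codons.
Tyr: 2 codons.
Val: 4 codons.
Ile: 3 codons.
Met: 1 codon.
1 × 2 × 2 × 4 × 3 × 1 = 48.

48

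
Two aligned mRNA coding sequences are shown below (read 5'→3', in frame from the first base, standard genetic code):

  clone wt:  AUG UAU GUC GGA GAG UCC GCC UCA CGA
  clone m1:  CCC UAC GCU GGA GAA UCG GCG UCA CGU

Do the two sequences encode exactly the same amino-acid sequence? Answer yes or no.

Codon 1: AUG Met / CCC Pro — nonsynonymous.
Codon 2: UAU Tyr / UAC Tyr — synonymous.
Codon 3: GUC Val / GCU Ala — nonsynonymous.
Codon 4: GGA Gly / GGA Gly — identical.
Codon 5: GAG Glu / GAA Glu — synonymous.
Codon 6: UCC Ser / UCG Ser — synonymous.
Codon 7: GCC Ala / GCG Ala — synonymous.
Codon 8: UCA Ser / UCA Ser — identical.
Codon 9: CGA Arg / CGU Arg — synonymous.
Nonsynonymous differences: 2 → different protein.

no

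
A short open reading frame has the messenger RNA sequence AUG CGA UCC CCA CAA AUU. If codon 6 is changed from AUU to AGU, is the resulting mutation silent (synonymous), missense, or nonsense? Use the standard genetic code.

Position 17 falls in codon 6: AUU → Ile.
After the substitution the codon is AGU → Ser.
Ile ≠ Ser, so this is a missense mutation.

missense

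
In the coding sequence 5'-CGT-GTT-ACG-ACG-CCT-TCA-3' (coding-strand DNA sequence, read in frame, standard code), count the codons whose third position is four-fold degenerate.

6

Codon 1 CGT (Arg): third position 4-fold.
Codon 2 GTT (Val): third position 4-fold.
Codon 3 ACG (Thr): third position 4-fold.
Codon 4 ACG (Thr): third position 4-fold.
Codon 5 CCT (Pro): third position 4-fold.
Codon 6 TCA (Ser): third position 4-fold.
Four-fold degenerate third positions: 6.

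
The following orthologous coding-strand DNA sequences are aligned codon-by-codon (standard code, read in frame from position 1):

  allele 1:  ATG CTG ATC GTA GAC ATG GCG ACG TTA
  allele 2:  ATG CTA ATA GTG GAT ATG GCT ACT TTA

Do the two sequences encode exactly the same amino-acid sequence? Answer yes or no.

Codon 1: ATG Met / ATG Met — identical.
Codon 2: CTG Leu / CTA Leu — synonymous.
Codon 3: ATC Ile / ATA Ile — synonymous.
Codon 4: GTA Val / GTG Val — synonymous.
Codon 5: GAC Asp / GAT Asp — synonymous.
Codon 6: ATG Met / ATG Met — identical.
Codon 7: GCG Ala / GCT Ala — synonymous.
Codon 8: ACG Thr / ACT Thr — synonymous.
Codon 9: TTA Leu / TTA Leu — identical.
Nonsynonymous differences: 0 → same protein.

yes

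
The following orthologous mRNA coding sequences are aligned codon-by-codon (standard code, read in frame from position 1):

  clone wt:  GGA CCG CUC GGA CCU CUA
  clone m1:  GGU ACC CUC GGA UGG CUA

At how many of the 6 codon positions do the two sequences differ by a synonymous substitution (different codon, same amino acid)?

1

Codon 1: GGA Gly / GGU Gly — synonymous.
Codon 2: CCG Pro / ACC Thr — nonsynonymous.
Codon 3: CUC Leu / CUC Leu — identical.
Codon 4: GGA Gly / GGA Gly — identical.
Codon 5: CCU Pro / UGG Trp — nonsynonymous.
Codon 6: CUA Leu / CUA Leu — identical.
Synonymous differences: 1.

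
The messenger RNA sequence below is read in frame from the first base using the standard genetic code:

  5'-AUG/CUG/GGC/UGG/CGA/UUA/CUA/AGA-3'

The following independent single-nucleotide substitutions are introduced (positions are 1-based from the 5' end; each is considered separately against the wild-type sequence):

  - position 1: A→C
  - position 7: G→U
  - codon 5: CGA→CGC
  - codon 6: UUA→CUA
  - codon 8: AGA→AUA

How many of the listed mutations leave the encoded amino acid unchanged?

Codon 1: AUG (Met) → CUG (Leu) — missense.
Codon 3: GGC (Gly) → UGC (Cys) — missense.
Codon 5: CGA (Arg) → CGC (Arg) — synonymous.
Codon 6: UUA (Leu) → CUA (Leu) — synonymous.
Codon 8: AGA (Arg) → AUA (Ile) — missense.
Synonymous: 2 of 5.

2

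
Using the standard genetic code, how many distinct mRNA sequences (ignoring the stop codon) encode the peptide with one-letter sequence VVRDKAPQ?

Val: 4 codons.
Val: 4 codons.
Arg: 6 codons.
Asp: 2 codons.
Lys: 2 codons.
Ala: 4 codons.
Pro: 4 codons.
Gln: 2 codons.
4 × 4 × 6 × 2 × 2 × 4 × 4 × 2 = 12288.

12288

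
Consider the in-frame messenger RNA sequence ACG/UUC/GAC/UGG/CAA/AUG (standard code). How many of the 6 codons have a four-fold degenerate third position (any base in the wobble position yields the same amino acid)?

1

Codon 1 ACG (Thr): third position 4-fold.
Codon 2 UUC (Phe): third position 2-fold.
Codon 3 GAC (Asp): third position 2-fold.
Codon 4 UGG (Trp): third position 1-fold.
Codon 5 CAA (Gln): third position 2-fold.
Codon 6 AUG (Met): third position 1-fold.
Four-fold degenerate third positions: 1.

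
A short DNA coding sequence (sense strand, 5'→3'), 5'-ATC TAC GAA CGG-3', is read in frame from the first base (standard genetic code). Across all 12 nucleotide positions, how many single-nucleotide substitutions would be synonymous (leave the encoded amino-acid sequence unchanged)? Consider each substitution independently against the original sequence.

8

Codon 1 (ATC, Ile): 2 synonymous substitutions.
Codon 2 (TAC, Tyr): 1 synonymous substitution.
Codon 3 (GAA, Glu): 1 synonymous substitution.
Codon 4 (CGG, Arg): 4 synonymous substitutions.
Total: 2 + 1 + 1 + 4 = 8.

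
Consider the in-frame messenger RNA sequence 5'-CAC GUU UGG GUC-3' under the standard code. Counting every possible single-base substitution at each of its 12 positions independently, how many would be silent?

Codon 1 (CAC, His): 1 synonymous substitution.
Codon 2 (GUU, Val): 3 synonymous substitutions.
Codon 3 (UGG, Trp): 0 synonymous substitutions.
Codon 4 (GUC, Val): 3 synonymous substitutions.
Total: 1 + 3 + 0 + 3 = 7.

7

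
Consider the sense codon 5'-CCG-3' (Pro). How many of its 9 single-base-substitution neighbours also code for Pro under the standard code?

Position 1: none → 0 synonymous.
Position 2: none → 0 synonymous.
Position 3: CCU, CCC, CCA → 3 synonymous.
Total: 0 + 0 + 3 = 3.

3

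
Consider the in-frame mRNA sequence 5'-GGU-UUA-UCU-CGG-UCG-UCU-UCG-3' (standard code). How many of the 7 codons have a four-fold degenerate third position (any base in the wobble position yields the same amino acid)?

Codon 1 GGU (Gly): third position 4-fold.
Codon 2 UUA (Leu): third position 2-fold.
Codon 3 UCU (Ser): third position 4-fold.
Codon 4 CGG (Arg): third position 4-fold.
Codon 5 UCG (Ser): third position 4-fold.
Codon 6 UCU (Ser): third position 4-fold.
Codon 7 UCG (Ser): third position 4-fold.
Four-fold degenerate third positions: 6.

6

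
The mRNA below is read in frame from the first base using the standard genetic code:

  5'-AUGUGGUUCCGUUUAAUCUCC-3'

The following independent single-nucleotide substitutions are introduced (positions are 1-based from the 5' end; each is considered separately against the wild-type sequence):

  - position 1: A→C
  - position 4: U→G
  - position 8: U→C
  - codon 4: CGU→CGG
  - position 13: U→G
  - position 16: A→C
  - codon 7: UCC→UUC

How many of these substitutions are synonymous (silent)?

Codon 1: AUG (Met) → CUG (Leu) — missense.
Codon 2: UGG (Trp) → GGG (Gly) — missense.
Codon 3: UUC (Phe) → UCC (Ser) — missense.
Codon 4: CGU (Arg) → CGG (Arg) — synonymous.
Codon 5: UUA (Leu) → GUA (Val) — missense.
Codon 6: AUC (Ile) → CUC (Leu) — missense.
Codon 7: UCC (Ser) → UUC (Phe) — missense.
Synonymous: 1 of 7.

1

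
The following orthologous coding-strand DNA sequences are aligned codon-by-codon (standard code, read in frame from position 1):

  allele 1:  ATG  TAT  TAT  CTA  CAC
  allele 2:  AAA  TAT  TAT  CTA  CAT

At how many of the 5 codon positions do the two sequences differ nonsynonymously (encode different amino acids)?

Codon 1: ATG Met / AAA Lys — nonsynonymous.
Codon 2: TAT Tyr / TAT Tyr — identical.
Codon 3: TAT Tyr / TAT Tyr — identical.
Codon 4: CTA Leu / CTA Leu — identical.
Codon 5: CAC His / CAT His — synonymous.
Nonsynonymous differences: 1.

1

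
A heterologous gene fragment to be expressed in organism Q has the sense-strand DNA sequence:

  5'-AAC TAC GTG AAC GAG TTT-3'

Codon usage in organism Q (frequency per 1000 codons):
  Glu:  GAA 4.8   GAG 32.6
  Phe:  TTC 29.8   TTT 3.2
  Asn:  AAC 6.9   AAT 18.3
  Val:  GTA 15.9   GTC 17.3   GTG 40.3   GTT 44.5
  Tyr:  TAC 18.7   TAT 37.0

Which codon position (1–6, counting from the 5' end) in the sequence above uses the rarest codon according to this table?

Codon 1 AAC (Asn): 6.9 per 1000.
Codon 2 TAC (Tyr): 18.7 per 1000.
Codon 3 GTG (Val): 40.3 per 1000.
Codon 4 AAC (Asn): 6.9 per 1000.
Codon 5 GAG (Glu): 32.6 per 1000.
Codon 6 TTT (Phe): 3.2 per 1000.
Lowest frequency is 3.2 at codon 6.

6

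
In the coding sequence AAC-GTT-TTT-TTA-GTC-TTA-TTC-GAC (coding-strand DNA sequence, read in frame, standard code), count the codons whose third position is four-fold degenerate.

Codon 1 AAC (Asn): third position 2-fold.
Codon 2 GTT (Val): third position 4-fold.
Codon 3 TTT (Phe): third position 2-fold.
Codon 4 TTA (Leu): third position 2-fold.
Codon 5 GTC (Val): third position 4-fold.
Codon 6 TTA (Leu): third position 2-fold.
Codon 7 TTC (Phe): third position 2-fold.
Codon 8 GAC (Asp): third position 2-fold.
Four-fold degenerate third positions: 2.

2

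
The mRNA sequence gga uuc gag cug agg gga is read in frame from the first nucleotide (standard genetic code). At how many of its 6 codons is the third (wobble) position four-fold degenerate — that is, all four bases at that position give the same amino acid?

Codon 1 GGA (Gly): third position 4-fold.
Codon 2 UUC (Phe): third position 2-fold.
Codon 3 GAG (Glu): third position 2-fold.
Codon 4 CUG (Leu): third position 4-fold.
Codon 5 AGG (Arg): third position 2-fold.
Codon 6 GGA (Gly): third position 4-fold.
Four-fold degenerate third positions: 3.

3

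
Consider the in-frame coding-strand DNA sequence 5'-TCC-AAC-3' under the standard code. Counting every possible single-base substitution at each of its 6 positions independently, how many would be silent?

Codon 1 (TCC, Ser): 3 synonymous substitutions.
Codon 2 (AAC, Asn): 1 synonymous substitution.
Total: 3 + 1 = 4.

4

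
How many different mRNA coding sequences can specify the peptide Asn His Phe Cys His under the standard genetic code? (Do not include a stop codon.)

Asn: 2 codons.
His: 2 codons.
Phe: 2 codons.
Cys: 2 codons.
His: 2 codons.
2 × 2 × 2 × 2 × 2 = 32.

32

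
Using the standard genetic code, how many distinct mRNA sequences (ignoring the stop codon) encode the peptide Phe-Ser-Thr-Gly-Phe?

384

Phe: 2 codons.
Ser: 6 codons.
Thr: 4 codons.
Gly: 4 codons.
Phe: 2 codons.
2 × 6 × 4 × 4 × 2 = 384.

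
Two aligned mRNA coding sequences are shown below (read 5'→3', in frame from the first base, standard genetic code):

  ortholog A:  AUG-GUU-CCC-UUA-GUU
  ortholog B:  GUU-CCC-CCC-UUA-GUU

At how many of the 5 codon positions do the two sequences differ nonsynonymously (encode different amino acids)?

Codon 1: AUG Met / GUU Val — nonsynonymous.
Codon 2: GUU Val / CCC Pro — nonsynonymous.
Codon 3: CCC Pro / CCC Pro — identical.
Codon 4: UUA Leu / UUA Leu — identical.
Codon 5: GUU Val / GUU Val — identical.
Nonsynonymous differences: 2.

2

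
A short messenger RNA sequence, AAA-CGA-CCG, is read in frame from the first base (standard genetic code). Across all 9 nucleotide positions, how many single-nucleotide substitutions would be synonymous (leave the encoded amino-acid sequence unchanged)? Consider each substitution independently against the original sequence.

8

Codon 1 (AAA, Lys): 1 synonymous substitution.
Codon 2 (CGA, Arg): 4 synonymous substitutions.
Codon 3 (CCG, Pro): 3 synonymous substitutions.
Total: 1 + 4 + 3 = 8.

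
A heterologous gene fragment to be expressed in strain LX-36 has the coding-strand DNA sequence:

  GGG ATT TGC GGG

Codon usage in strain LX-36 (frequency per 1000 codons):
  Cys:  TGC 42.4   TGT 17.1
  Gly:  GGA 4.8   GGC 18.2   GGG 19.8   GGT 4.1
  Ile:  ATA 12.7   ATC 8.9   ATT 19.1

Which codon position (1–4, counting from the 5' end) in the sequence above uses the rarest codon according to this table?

2

Codon 1 GGG (Gly): 19.8 per 1000.
Codon 2 ATT (Ile): 19.1 per 1000.
Codon 3 TGC (Cys): 42.4 per 1000.
Codon 4 GGG (Gly): 19.8 per 1000.
Lowest frequency is 19.1 at codon 2.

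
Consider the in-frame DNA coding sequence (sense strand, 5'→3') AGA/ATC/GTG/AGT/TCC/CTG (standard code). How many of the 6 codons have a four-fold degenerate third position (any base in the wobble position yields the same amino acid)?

3

Codon 1 AGA (Arg): third position 2-fold.
Codon 2 ATC (Ile): third position 3-fold.
Codon 3 GTG (Val): third position 4-fold.
Codon 4 AGT (Ser): third position 2-fold.
Codon 5 TCC (Ser): third position 4-fold.
Codon 6 CTG (Leu): third position 4-fold.
Four-fold degenerate third positions: 3.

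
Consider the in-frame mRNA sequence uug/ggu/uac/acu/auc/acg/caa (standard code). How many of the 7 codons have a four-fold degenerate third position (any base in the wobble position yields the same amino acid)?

3

Codon 1 UUG (Leu): third position 2-fold.
Codon 2 GGU (Gly): third position 4-fold.
Codon 3 UAC (Tyr): third position 2-fold.
Codon 4 ACU (Thr): third position 4-fold.
Codon 5 AUC (Ile): third position 3-fold.
Codon 6 ACG (Thr): third position 4-fold.
Codon 7 CAA (Gln): third position 2-fold.
Four-fold degenerate third positions: 3.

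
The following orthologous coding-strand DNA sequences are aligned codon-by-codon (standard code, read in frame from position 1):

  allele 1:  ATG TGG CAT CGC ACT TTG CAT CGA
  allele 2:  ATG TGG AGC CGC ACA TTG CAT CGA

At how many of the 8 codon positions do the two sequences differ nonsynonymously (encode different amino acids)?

1

Codon 1: ATG Met / ATG Met — identical.
Codon 2: TGG Trp / TGG Trp — identical.
Codon 3: CAT His / AGC Ser — nonsynonymous.
Codon 4: CGC Arg / CGC Arg — identical.
Codon 5: ACT Thr / ACA Thr — synonymous.
Codon 6: TTG Leu / TTG Leu — identical.
Codon 7: CAT His / CAT His — identical.
Codon 8: CGA Arg / CGA Arg — identical.
Nonsynonymous differences: 1.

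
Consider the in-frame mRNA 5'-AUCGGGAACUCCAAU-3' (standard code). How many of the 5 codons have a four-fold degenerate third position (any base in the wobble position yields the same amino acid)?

2

Codon 1 AUC (Ile): third position 3-fold.
Codon 2 GGG (Gly): third position 4-fold.
Codon 3 AAC (Asn): third position 2-fold.
Codon 4 UCC (Ser): third position 4-fold.
Codon 5 AAU (Asn): third position 2-fold.
Four-fold degenerate third positions: 2.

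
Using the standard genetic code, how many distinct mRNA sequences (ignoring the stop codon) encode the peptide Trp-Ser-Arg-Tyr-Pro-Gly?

1152

Trp: 1 codon.
Ser: 6 codons.
Arg: 6 codons.
Tyr: 2 codons.
Pro: 4 codons.
Gly: 4 codons.
1 × 6 × 6 × 2 × 4 × 4 = 1152.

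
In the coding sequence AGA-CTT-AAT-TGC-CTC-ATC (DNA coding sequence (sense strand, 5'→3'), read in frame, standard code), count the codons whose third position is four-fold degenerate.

Codon 1 AGA (Arg): third position 2-fold.
Codon 2 CTT (Leu): third position 4-fold.
Codon 3 AAT (Asn): third position 2-fold.
Codon 4 TGC (Cys): third position 2-fold.
Codon 5 CTC (Leu): third position 4-fold.
Codon 6 ATC (Ile): third position 3-fold.
Four-fold degenerate third positions: 2.

2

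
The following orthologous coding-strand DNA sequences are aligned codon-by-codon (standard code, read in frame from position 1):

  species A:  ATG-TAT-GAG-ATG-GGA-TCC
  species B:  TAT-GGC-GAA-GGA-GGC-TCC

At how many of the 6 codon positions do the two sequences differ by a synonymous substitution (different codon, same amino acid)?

2

Codon 1: ATG Met / TAT Tyr — nonsynonymous.
Codon 2: TAT Tyr / GGC Gly — nonsynonymous.
Codon 3: GAG Glu / GAA Glu — synonymous.
Codon 4: ATG Met / GGA Gly — nonsynonymous.
Codon 5: GGA Gly / GGC Gly — synonymous.
Codon 6: TCC Ser / TCC Ser — identical.
Synonymous differences: 2.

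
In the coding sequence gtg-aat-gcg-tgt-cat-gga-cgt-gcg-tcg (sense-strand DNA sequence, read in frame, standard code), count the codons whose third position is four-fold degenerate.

6

Codon 1 GTG (Val): third position 4-fold.
Codon 2 AAT (Asn): third position 2-fold.
Codon 3 GCG (Ala): third position 4-fold.
Codon 4 TGT (Cys): third position 2-fold.
Codon 5 CAT (His): third position 2-fold.
Codon 6 GGA (Gly): third position 4-fold.
Codon 7 CGT (Arg): third position 4-fold.
Codon 8 GCG (Ala): third position 4-fold.
Codon 9 TCG (Ser): third position 4-fold.
Four-fold degenerate third positions: 6.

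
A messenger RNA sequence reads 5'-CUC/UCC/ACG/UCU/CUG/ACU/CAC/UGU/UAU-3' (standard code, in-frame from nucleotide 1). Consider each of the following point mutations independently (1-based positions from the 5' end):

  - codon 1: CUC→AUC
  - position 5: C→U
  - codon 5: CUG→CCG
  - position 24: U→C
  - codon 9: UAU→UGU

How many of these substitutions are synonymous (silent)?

Codon 1: CUC (Leu) → AUC (Ile) — missense.
Codon 2: UCC (Ser) → UUC (Phe) — missense.
Codon 5: CUG (Leu) → CCG (Pro) — missense.
Codon 8: UGU (Cys) → UGC (Cys) — synonymous.
Codon 9: UAU (Tyr) → UGU (Cys) — missense.
Synonymous: 1 of 5.

1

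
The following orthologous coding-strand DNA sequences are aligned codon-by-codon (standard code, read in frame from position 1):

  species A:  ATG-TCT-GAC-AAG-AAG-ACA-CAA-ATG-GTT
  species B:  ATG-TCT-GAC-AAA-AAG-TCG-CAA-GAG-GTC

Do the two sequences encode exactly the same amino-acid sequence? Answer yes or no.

no

Codon 1: ATG Met / ATG Met — identical.
Codon 2: TCT Ser / TCT Ser — identical.
Codon 3: GAC Asp / GAC Asp — identical.
Codon 4: AAG Lys / AAA Lys — synonymous.
Codon 5: AAG Lys / AAG Lys — identical.
Codon 6: ACA Thr / TCG Ser — nonsynonymous.
Codon 7: CAA Gln / CAA Gln — identical.
Codon 8: ATG Met / GAG Glu — nonsynonymous.
Codon 9: GTT Val / GTC Val — synonymous.
Nonsynonymous differences: 2 → different protein.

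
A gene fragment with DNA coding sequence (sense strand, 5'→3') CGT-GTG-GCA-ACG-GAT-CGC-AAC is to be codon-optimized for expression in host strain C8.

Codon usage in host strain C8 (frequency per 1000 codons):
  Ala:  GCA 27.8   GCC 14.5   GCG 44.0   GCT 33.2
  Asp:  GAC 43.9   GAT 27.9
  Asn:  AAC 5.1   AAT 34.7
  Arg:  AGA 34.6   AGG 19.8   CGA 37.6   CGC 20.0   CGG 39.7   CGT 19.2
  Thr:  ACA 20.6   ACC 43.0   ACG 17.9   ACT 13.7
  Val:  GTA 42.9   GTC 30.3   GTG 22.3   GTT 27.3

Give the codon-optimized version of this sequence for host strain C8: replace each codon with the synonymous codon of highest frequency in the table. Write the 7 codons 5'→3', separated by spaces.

CGG GTA GCG ACC GAC CGG AAT

Codon 1 (Arg): best is CGG at 39.7.
Codon 2 (Val): best is GTA at 42.9.
Codon 3 (Ala): best is GCG at 44.0.
Codon 4 (Thr): best is ACC at 43.0.
Codon 5 (Asp): best is GAC at 43.9.
Codon 6 (Arg): best is CGG at 39.7.
Codon 7 (Asn): best is AAT at 34.7.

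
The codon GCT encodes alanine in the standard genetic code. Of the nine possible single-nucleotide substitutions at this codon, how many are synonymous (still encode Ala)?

3

Position 1: none → 0 synonymous.
Position 2: none → 0 synonymous.
Position 3: GCC, GCA, GCG → 3 synonymous.
Total: 0 + 0 + 3 = 3.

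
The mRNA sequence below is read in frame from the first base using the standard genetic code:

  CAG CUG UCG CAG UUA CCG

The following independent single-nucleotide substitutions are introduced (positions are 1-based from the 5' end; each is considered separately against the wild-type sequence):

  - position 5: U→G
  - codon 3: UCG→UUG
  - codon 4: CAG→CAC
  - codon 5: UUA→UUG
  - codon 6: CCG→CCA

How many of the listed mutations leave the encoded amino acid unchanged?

2

Codon 2: CUG (Leu) → CGG (Arg) — missense.
Codon 3: UCG (Ser) → UUG (Leu) — missense.
Codon 4: CAG (Gln) → CAC (His) — missense.
Codon 5: UUA (Leu) → UUG (Leu) — synonymous.
Codon 6: CCG (Pro) → CCA (Pro) — synonymous.
Synonymous: 2 of 5.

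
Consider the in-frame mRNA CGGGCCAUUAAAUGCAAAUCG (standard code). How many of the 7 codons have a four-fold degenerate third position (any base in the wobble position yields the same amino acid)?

3

Codon 1 CGG (Arg): third position 4-fold.
Codon 2 GCC (Ala): third position 4-fold.
Codon 3 AUU (Ile): third position 3-fold.
Codon 4 AAA (Lys): third position 2-fold.
Codon 5 UGC (Cys): third position 2-fold.
Codon 6 AAA (Lys): third position 2-fold.
Codon 7 UCG (Ser): third position 4-fold.
Four-fold degenerate third positions: 3.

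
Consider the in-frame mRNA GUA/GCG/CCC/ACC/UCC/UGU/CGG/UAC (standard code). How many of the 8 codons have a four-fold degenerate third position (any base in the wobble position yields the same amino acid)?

6

Codon 1 GUA (Val): third position 4-fold.
Codon 2 GCG (Ala): third position 4-fold.
Codon 3 CCC (Pro): third position 4-fold.
Codon 4 ACC (Thr): third position 4-fold.
Codon 5 UCC (Ser): third position 4-fold.
Codon 6 UGU (Cys): third position 2-fold.
Codon 7 CGG (Arg): third position 4-fold.
Codon 8 UAC (Tyr): third position 2-fold.
Four-fold degenerate third positions: 6.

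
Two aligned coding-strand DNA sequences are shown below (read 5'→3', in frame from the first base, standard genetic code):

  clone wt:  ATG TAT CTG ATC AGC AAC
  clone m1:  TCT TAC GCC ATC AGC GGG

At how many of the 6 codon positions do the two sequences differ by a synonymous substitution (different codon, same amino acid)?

Codon 1: ATG Met / TCT Ser — nonsynonymous.
Codon 2: TAT Tyr / TAC Tyr — synonymous.
Codon 3: CTG Leu / GCC Ala — nonsynonymous.
Codon 4: ATC Ile / ATC Ile — identical.
Codon 5: AGC Ser / AGC Ser — identical.
Codon 6: AAC Asn / GGG Gly — nonsynonymous.
Synonymous differences: 1.

1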